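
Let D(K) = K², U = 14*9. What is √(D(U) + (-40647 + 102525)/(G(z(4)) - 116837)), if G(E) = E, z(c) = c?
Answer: √216699375045390/116833 ≈ 126.00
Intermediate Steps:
U = 126
√(D(U) + (-40647 + 102525)/(G(z(4)) - 116837)) = √(126² + (-40647 + 102525)/(4 - 116837)) = √(15876 + 61878/(-116833)) = √(15876 + 61878*(-1/116833)) = √(15876 - 61878/116833) = √(1854778830/116833) = √216699375045390/116833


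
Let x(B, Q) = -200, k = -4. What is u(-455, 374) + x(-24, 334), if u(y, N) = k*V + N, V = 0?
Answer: 174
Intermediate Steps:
u(y, N) = N (u(y, N) = -4*0 + N = 0 + N = N)
u(-455, 374) + x(-24, 334) = 374 - 200 = 174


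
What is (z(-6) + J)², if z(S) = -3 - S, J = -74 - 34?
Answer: 11025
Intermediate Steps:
J = -108
(z(-6) + J)² = ((-3 - 1*(-6)) - 108)² = ((-3 + 6) - 108)² = (3 - 108)² = (-105)² = 11025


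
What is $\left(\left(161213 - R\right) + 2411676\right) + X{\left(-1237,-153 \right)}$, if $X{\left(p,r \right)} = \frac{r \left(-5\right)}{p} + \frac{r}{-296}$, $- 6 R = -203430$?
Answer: $\frac{929654032389}{366152} \approx 2.539 \cdot 10^{6}$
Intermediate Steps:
$R = 33905$ ($R = \left(- \frac{1}{6}\right) \left(-203430\right) = 33905$)
$X{\left(p,r \right)} = - \frac{r}{296} - \frac{5 r}{p}$ ($X{\left(p,r \right)} = \frac{\left(-5\right) r}{p} + r \left(- \frac{1}{296}\right) = - \frac{5 r}{p} - \frac{r}{296} = - \frac{r}{296} - \frac{5 r}{p}$)
$\left(\left(161213 - R\right) + 2411676\right) + X{\left(-1237,-153 \right)} = \left(\left(161213 - 33905\right) + 2411676\right) - - \frac{153 \left(1480 - 1237\right)}{296 \left(-1237\right)} = \left(\left(161213 - 33905\right) + 2411676\right) - \left(- \frac{153}{296}\right) \left(- \frac{1}{1237}\right) 243 = \left(127308 + 2411676\right) - \frac{37179}{366152} = 2538984 - \frac{37179}{366152} = \frac{929654032389}{366152}$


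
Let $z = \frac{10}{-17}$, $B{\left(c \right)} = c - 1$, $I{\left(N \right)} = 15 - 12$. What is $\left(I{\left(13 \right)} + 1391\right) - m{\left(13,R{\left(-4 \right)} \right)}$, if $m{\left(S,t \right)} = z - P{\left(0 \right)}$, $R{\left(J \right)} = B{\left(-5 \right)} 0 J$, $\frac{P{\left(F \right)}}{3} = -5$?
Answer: $\frac{23453}{17} \approx 1379.6$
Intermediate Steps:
$P{\left(F \right)} = -15$ ($P{\left(F \right)} = 3 \left(-5\right) = -15$)
$I{\left(N \right)} = 3$
$B{\left(c \right)} = -1 + c$ ($B{\left(c \right)} = c - 1 = -1 + c$)
$z = - \frac{10}{17}$ ($z = 10 \left(- \frac{1}{17}\right) = - \frac{10}{17} \approx -0.58823$)
$R{\left(J \right)} = 0$ ($R{\left(J \right)} = \left(-1 - 5\right) 0 J = \left(-6\right) 0 J = 0 J = 0$)
$m{\left(S,t \right)} = \frac{245}{17}$ ($m{\left(S,t \right)} = - \frac{10}{17} - -15 = - \frac{10}{17} + 15 = \frac{245}{17}$)
$\left(I{\left(13 \right)} + 1391\right) - m{\left(13,R{\left(-4 \right)} \right)} = \left(3 + 1391\right) - \frac{245}{17} = 1394 - \frac{245}{17} = \frac{23453}{17}$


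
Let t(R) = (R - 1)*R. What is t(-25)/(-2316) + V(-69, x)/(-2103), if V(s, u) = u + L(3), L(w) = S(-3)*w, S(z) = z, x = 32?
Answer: -78901/270586 ≈ -0.29159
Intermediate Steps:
L(w) = -3*w
t(R) = R*(-1 + R) (t(R) = (-1 + R)*R = R*(-1 + R))
V(s, u) = -9 + u (V(s, u) = u - 3*3 = u - 9 = -9 + u)
t(-25)/(-2316) + V(-69, x)/(-2103) = -25*(-1 - 25)/(-2316) + (-9 + 32)/(-2103) = -25*(-26)*(-1/2316) + 23*(-1/2103) = 650*(-1/2316) - 23/2103 = -325/1158 - 23/2103 = -78901/270586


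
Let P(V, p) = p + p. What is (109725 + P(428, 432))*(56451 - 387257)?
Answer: -36583504734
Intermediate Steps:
P(V, p) = 2*p
(109725 + P(428, 432))*(56451 - 387257) = (109725 + 2*432)*(56451 - 387257) = (109725 + 864)*(-330806) = 110589*(-330806) = -36583504734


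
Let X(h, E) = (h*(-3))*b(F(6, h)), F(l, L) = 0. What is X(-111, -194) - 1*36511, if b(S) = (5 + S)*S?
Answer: -36511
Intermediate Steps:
b(S) = S*(5 + S)
X(h, E) = 0 (X(h, E) = (h*(-3))*(0*(5 + 0)) = (-3*h)*(0*5) = -3*h*0 = 0)
X(-111, -194) - 1*36511 = 0 - 1*36511 = 0 - 36511 = -36511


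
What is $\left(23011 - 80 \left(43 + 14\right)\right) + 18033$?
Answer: $36484$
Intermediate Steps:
$\left(23011 - 80 \left(43 + 14\right)\right) + 18033 = \left(23011 - 4560\right) + 18033 = 18451 + 18033 = 36484$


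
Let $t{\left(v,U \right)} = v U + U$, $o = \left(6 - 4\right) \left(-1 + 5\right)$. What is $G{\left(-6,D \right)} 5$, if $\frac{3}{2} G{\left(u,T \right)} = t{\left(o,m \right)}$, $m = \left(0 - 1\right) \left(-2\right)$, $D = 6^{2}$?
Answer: $60$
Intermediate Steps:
$D = 36$
$o = 8$ ($o = 2 \cdot 4 = 8$)
$m = 2$ ($m = \left(-1\right) \left(-2\right) = 2$)
$t{\left(v,U \right)} = U + U v$ ($t{\left(v,U \right)} = U v + U = U + U v$)
$G{\left(u,T \right)} = 12$ ($G{\left(u,T \right)} = \frac{2 \cdot 2 \left(1 + 8\right)}{3} = \frac{2 \cdot 2 \cdot 9}{3} = \frac{2}{3} \cdot 18 = 12$)
$G{\left(-6,D \right)} 5 = 12 \cdot 5 = 60$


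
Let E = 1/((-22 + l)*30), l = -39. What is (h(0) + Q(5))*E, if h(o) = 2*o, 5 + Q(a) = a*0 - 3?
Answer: 4/915 ≈ 0.0043716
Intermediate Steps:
E = -1/1830 (E = 1/(-22 - 39*30) = (1/30)/(-61) = -1/61*1/30 = -1/1830 ≈ -0.00054645)
Q(a) = -8 (Q(a) = -5 + (a*0 - 3) = -5 + (0 - 3) = -5 - 3 = -8)
(h(0) + Q(5))*E = (2*0 - 8)*(-1/1830) = (0 - 8)*(-1/1830) = -8*(-1/1830) = 4/915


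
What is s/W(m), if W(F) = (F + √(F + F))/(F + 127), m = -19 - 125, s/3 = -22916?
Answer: -584358/73 - 97393*I*√2/146 ≈ -8004.9 - 943.39*I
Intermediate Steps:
s = -68748 (s = 3*(-22916) = -68748)
m = -144
W(F) = (F + √2*√F)/(127 + F) (W(F) = (F + √(2*F))/(127 + F) = (F + √2*√F)/(127 + F))
s/W(m) = -68748*(127 - 144)/(-144 + √2*√(-144)) = -68748*(-17/(-144 + √2*(12*I))) = -68748*(-17/(-144 + 12*I*√2)) = -68748/(144/17 - 12*I*√2/17)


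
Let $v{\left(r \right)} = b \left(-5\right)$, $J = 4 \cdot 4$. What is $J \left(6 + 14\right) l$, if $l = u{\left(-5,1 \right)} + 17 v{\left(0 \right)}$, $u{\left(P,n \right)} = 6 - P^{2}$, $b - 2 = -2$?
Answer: $-6080$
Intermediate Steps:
$b = 0$ ($b = 2 - 2 = 0$)
$J = 16$
$v{\left(r \right)} = 0$ ($v{\left(r \right)} = 0 \left(-5\right) = 0$)
$l = -19$ ($l = \left(6 - \left(-5\right)^{2}\right) + 17 \cdot 0 = \left(6 - 25\right) + 0 = -19 + 0 = -19$)
$J \left(6 + 14\right) l = 16 \left(6 + 14\right) \left(-19\right) = 16 \cdot 20 \left(-19\right) = 320 \left(-19\right) = -6080$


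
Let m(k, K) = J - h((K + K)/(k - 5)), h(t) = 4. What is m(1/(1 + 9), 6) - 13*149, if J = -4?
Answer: -1945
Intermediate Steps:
m(k, K) = -8 (m(k, K) = -4 - 1*4 = -4 - 4 = -8)
m(1/(1 + 9), 6) - 13*149 = -8 - 13*149 = -8 - 1937 = -1945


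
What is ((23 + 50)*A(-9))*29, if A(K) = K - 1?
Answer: -21170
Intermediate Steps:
A(K) = -1 + K
((23 + 50)*A(-9))*29 = ((23 + 50)*(-1 - 9))*29 = (73*(-10))*29 = -730*29 = -21170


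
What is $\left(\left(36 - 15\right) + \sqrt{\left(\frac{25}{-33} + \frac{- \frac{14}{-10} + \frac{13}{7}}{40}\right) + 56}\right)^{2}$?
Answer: $\frac{\left(48510 + \sqrt{295213611}\right)^{2}}{5336100} \approx 808.72$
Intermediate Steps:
$\left(\left(36 - 15\right) + \sqrt{\left(\frac{25}{-33} + \frac{- \frac{14}{-10} + \frac{13}{7}}{40}\right) + 56}\right)^{2} = \left(\left(36 - 15\right) + \sqrt{\left(25 \left(- \frac{1}{33}\right) + \left(\left(-14\right) \left(- \frac{1}{10}\right) + 13 \cdot \frac{1}{7}\right) \frac{1}{40}\right) + 56}\right)^{2} = \left(21 + \sqrt{\left(- \frac{25}{33} + \left(\frac{7}{5} + \frac{13}{7}\right) \frac{1}{40}\right) + 56}\right)^{2} = \left(21 + \sqrt{\left(- \frac{25}{33} + \frac{114}{35} \cdot \frac{1}{40}\right) + 56}\right)^{2} = \left(21 + \sqrt{\left(- \frac{25}{33} + \frac{57}{700}\right) + 56}\right)^{2} = \left(21 + \sqrt{- \frac{15619}{23100} + 56}\right)^{2} = \left(21 + \sqrt{\frac{1277981}{23100}}\right)^{2} = \left(21 + \frac{\sqrt{295213611}}{2310}\right)^{2}$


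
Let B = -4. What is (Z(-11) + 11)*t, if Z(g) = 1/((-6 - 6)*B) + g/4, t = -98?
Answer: -19453/24 ≈ -810.54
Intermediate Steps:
Z(g) = 1/48 + g/4 (Z(g) = 1/(-6 - 6*(-4)) + g/4 = -1/4/(-12) + g*(1/4) = -1/12*(-1/4) + g/4 = 1/48 + g/4)
(Z(-11) + 11)*t = ((1/48 + (1/4)*(-11)) + 11)*(-98) = ((1/48 - 11/4) + 11)*(-98) = (-131/48 + 11)*(-98) = (397/48)*(-98) = -19453/24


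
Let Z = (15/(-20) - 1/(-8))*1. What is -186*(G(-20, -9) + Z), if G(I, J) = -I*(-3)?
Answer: 45105/4 ≈ 11276.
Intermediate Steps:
G(I, J) = 3*I (G(I, J) = -(-3)*I = 3*I)
Z = -5/8 (Z = (15*(-1/20) - 1*(-1/8))*1 = (-3/4 + 1/8)*1 = -5/8*1 = -5/8 ≈ -0.62500)
-186*(G(-20, -9) + Z) = -186*(3*(-20) - 5/8) = -186*(-60 - 5/8) = -186*(-485/8) = 45105/4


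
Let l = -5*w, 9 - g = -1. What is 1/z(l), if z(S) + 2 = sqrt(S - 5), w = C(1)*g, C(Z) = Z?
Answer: -2/59 - I*sqrt(55)/59 ≈ -0.033898 - 0.1257*I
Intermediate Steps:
g = 10 (g = 9 - 1*(-1) = 9 + 1 = 10)
w = 10 (w = 1*10 = 10)
l = -50 (l = -5*10 = -50)
z(S) = -2 + sqrt(-5 + S) (z(S) = -2 + sqrt(S - 5) = -2 + sqrt(-5 + S))
1/z(l) = 1/(-2 + sqrt(-5 - 50)) = 1/(-2 + sqrt(-55)) = 1/(-2 + I*sqrt(55))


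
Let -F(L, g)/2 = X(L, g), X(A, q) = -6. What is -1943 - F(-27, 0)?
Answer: -1955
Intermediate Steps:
F(L, g) = 12 (F(L, g) = -2*(-6) = 12)
-1943 - F(-27, 0) = -1943 - 1*12 = -1943 - 12 = -1955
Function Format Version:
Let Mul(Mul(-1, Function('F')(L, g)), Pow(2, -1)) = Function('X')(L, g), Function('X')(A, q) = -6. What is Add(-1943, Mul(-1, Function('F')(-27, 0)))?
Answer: -1955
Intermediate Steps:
Function('F')(L, g) = 12 (Function('F')(L, g) = Mul(-2, -6) = 12)
Add(-1943, Mul(-1, Function('F')(-27, 0))) = Add(-1943, Mul(-1, 12)) = Add(-1943, -12) = -1955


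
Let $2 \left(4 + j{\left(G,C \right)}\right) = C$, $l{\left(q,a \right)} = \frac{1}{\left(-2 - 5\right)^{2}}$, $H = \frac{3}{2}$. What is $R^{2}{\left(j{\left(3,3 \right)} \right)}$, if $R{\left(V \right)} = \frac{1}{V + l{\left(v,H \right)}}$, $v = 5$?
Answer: $\frac{9604}{59049} \approx 0.16264$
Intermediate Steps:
$H = \frac{3}{2}$ ($H = 3 \cdot \frac{1}{2} = \frac{3}{2} \approx 1.5$)
$l{\left(q,a \right)} = \frac{1}{49}$ ($l{\left(q,a \right)} = \frac{1}{\left(-7\right)^{2}} = \frac{1}{49}$)
$j{\left(G,C \right)} = -4 + \frac{C}{2}$
$R{\left(V \right)} = \frac{1}{\frac{1}{49} + V}$ ($R{\left(V \right)} = \frac{1}{V + \frac{1}{49}} = \frac{1}{\frac{1}{49} + V}$)
$R^{2}{\left(j{\left(3,3 \right)} \right)} = \left(\frac{49}{1 + 49 \left(-4 + \frac{1}{2} \cdot 3\right)}\right)^{2} = \left(\frac{49}{1 + 49 \left(-4 + \frac{3}{2}\right)}\right)^{2} = \left(\frac{49}{1 + 49 \left(- \frac{5}{2}\right)}\right)^{2} = \left(\frac{49}{1 - \frac{245}{2}}\right)^{2} = \left(\frac{49}{- \frac{243}{2}}\right)^{2} = \left(49 \left(- \frac{2}{243}\right)\right)^{2} = \left(- \frac{98}{243}\right)^{2} = \frac{9604}{59049}$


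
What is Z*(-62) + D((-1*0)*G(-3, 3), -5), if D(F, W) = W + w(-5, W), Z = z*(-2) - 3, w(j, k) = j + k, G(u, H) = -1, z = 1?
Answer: 295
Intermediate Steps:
Z = -5 (Z = 1*(-2) - 3 = -2 - 3 = -5)
D(F, W) = -5 + 2*W (D(F, W) = W + (-5 + W) = -5 + 2*W)
Z*(-62) + D((-1*0)*G(-3, 3), -5) = -5*(-62) + (-5 + 2*(-5)) = 310 + (-5 - 10) = 310 - 15 = 295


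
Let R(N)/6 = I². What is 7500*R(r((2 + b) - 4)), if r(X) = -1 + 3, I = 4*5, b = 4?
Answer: 18000000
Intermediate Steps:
I = 20
r(X) = 2
R(N) = 2400 (R(N) = 6*20² = 6*400 = 2400)
7500*R(r((2 + b) - 4)) = 7500*2400 = 18000000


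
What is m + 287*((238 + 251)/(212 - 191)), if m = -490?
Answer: 6193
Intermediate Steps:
m + 287*((238 + 251)/(212 - 191)) = -490 + 287*((238 + 251)/(212 - 191)) = -490 + 287*(489/21) = -490 + 287*(489*(1/21)) = -490 + 287*(163/7) = -490 + 6683 = 6193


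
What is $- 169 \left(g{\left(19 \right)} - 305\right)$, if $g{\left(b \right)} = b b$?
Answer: $-9464$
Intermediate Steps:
$g{\left(b \right)} = b^{2}$
$- 169 \left(g{\left(19 \right)} - 305\right) = - 169 \left(19^{2} - 305\right) = - 169 \left(361 - 305\right) = \left(-169\right) 56 = -9464$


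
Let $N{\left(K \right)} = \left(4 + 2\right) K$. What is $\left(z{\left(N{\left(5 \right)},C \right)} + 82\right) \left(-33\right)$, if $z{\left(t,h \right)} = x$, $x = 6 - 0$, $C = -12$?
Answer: $-2904$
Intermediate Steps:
$x = 6$ ($x = 6 + 0 = 6$)
$N{\left(K \right)} = 6 K$
$z{\left(t,h \right)} = 6$
$\left(z{\left(N{\left(5 \right)},C \right)} + 82\right) \left(-33\right) = \left(6 + 82\right) \left(-33\right) = 88 \left(-33\right) = -2904$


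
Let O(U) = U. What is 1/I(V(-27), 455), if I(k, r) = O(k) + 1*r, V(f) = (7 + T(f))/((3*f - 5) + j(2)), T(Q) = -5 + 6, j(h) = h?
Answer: 21/9553 ≈ 0.0021983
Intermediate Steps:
T(Q) = 1
V(f) = 8/(-3 + 3*f) (V(f) = (7 + 1)/((3*f - 5) + 2) = 8/((-5 + 3*f) + 2) = 8/(-3 + 3*f))
I(k, r) = k + r (I(k, r) = k + 1*r = k + r)
1/I(V(-27), 455) = 1/(8/(3*(-1 - 27)) + 455) = 1/((8/3)/(-28) + 455) = 1/((8/3)*(-1/28) + 455) = 1/(-2/21 + 455) = 1/(9553/21) = 21/9553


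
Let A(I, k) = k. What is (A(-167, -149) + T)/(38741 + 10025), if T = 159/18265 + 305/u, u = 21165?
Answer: -11518258793/3770379620670 ≈ -0.0030549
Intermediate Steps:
T = 1787212/77315745 (T = 159/18265 + 305/21165 = 159*(1/18265) + 305*(1/21165) = 159/18265 + 61/4233 = 1787212/77315745 ≈ 0.023116)
(A(-167, -149) + T)/(38741 + 10025) = (-149 + 1787212/77315745)/(38741 + 10025) = -11518258793/77315745/48766 = -11518258793/77315745*1/48766 = -11518258793/3770379620670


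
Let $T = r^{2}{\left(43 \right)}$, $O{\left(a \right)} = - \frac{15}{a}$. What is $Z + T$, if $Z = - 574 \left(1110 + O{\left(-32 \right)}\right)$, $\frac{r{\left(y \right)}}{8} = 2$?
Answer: $- \frac{10194449}{16} \approx -6.3715 \cdot 10^{5}$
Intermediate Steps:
$r{\left(y \right)} = 16$ ($r{\left(y \right)} = 8 \cdot 2 = 16$)
$Z = - \frac{10198545}{16}$ ($Z = - 574 \left(1110 - \frac{15}{-32}\right) = - 574 \left(1110 - - \frac{15}{32}\right) = - 574 \left(1110 + \frac{15}{32}\right) = \left(-574\right) \frac{35535}{32} = - \frac{10198545}{16} \approx -6.3741 \cdot 10^{5}$)
$T = 256$ ($T = 16^{2} = 256$)
$Z + T = - \frac{10198545}{16} + 256 = - \frac{10194449}{16}$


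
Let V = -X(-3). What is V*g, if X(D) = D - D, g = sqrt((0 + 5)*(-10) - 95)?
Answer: 0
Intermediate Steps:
g = I*sqrt(145) (g = sqrt(5*(-10) - 95) = sqrt(-50 - 95) = sqrt(-145) = I*sqrt(145) ≈ 12.042*I)
X(D) = 0
V = 0 (V = -1*0 = 0)
V*g = 0*(I*sqrt(145)) = 0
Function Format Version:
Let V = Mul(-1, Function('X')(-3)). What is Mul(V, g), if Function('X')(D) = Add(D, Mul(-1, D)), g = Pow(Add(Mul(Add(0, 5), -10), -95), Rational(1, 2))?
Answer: 0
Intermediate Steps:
g = Mul(I, Pow(145, Rational(1, 2))) (g = Pow(Add(Mul(5, -10), -95), Rational(1, 2)) = Pow(Add(-50, -95), Rational(1, 2)) = Pow(-145, Rational(1, 2)) = Mul(I, Pow(145, Rational(1, 2))) ≈ Mul(12.042, I))
Function('X')(D) = 0
V = 0 (V = Mul(-1, 0) = 0)
Mul(V, g) = Mul(0, Mul(I, Pow(145, Rational(1, 2)))) = 0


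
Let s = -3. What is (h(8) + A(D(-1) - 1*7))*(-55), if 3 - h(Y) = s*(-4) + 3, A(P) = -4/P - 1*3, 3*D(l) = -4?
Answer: 3993/5 ≈ 798.60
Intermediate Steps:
D(l) = -4/3 (D(l) = (⅓)*(-4) = -4/3)
A(P) = -3 - 4/P (A(P) = -4/P - 3 = -3 - 4/P)
h(Y) = -12 (h(Y) = 3 - (-3*(-4) + 3) = 3 - (12 + 3) = 3 - 1*15 = 3 - 15 = -12)
(h(8) + A(D(-1) - 1*7))*(-55) = (-12 + (-3 - 4/(-4/3 - 1*7)))*(-55) = (-12 + (-3 - 4/(-4/3 - 7)))*(-55) = (-12 + (-3 - 4/(-25/3)))*(-55) = (-12 + (-3 - 4*(-3/25)))*(-55) = (-12 + (-3 + 12/25))*(-55) = (-12 - 63/25)*(-55) = -363/25*(-55) = 3993/5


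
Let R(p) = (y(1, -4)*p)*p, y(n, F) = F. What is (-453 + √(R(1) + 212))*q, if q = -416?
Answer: 188448 - 1664*√13 ≈ 1.8245e+5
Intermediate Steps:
R(p) = -4*p² (R(p) = (-4*p)*p = -4*p²)
(-453 + √(R(1) + 212))*q = (-453 + √(-4*1² + 212))*(-416) = (-453 + √(-4*1 + 212))*(-416) = (-453 + √(-4 + 212))*(-416) = (-453 + √208)*(-416) = (-453 + 4*√13)*(-416) = 188448 - 1664*√13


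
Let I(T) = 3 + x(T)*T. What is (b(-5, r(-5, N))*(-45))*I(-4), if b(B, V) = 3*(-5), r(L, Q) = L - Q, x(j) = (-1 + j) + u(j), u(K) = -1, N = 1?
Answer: 18225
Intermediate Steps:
x(j) = -2 + j (x(j) = (-1 + j) - 1 = -2 + j)
b(B, V) = -15
I(T) = 3 + T*(-2 + T) (I(T) = 3 + (-2 + T)*T = 3 + T*(-2 + T))
(b(-5, r(-5, N))*(-45))*I(-4) = (-15*(-45))*(3 - 4*(-2 - 4)) = 675*(3 - 4*(-6)) = 675*(3 + 24) = 675*27 = 18225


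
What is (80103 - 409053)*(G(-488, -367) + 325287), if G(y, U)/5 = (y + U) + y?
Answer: -104794259400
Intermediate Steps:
G(y, U) = 5*U + 10*y (G(y, U) = 5*((y + U) + y) = 5*((U + y) + y) = 5*(U + 2*y) = 5*U + 10*y)
(80103 - 409053)*(G(-488, -367) + 325287) = (80103 - 409053)*((5*(-367) + 10*(-488)) + 325287) = -328950*((-1835 - 4880) + 325287) = -328950*(-6715 + 325287) = -328950*318572 = -104794259400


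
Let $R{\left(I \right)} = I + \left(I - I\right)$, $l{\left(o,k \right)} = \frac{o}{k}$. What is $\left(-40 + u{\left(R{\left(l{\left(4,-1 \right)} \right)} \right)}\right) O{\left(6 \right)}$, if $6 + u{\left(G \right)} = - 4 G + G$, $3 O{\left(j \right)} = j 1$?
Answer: $-68$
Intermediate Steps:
$O{\left(j \right)} = \frac{j}{3}$ ($O{\left(j \right)} = \frac{j 1}{3} = \frac{j}{3}$)
$R{\left(I \right)} = I$ ($R{\left(I \right)} = I + 0 = I$)
$u{\left(G \right)} = -6 - 3 G$ ($u{\left(G \right)} = -6 + \left(- 4 G + G\right) = -6 - 3 G$)
$\left(-40 + u{\left(R{\left(l{\left(4,-1 \right)} \right)} \right)}\right) O{\left(6 \right)} = \left(-40 - \left(6 + 3 \frac{4}{-1}\right)\right) \frac{1}{3} \cdot 6 = \left(-40 - \left(6 + 3 \cdot 4 \left(-1\right)\right)\right) 2 = \left(-40 - -6\right) 2 = \left(-40 + \left(-6 + 12\right)\right) 2 = \left(-40 + 6\right) 2 = \left(-34\right) 2 = -68$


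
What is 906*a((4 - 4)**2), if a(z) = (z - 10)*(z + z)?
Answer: 0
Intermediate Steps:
a(z) = 2*z*(-10 + z) (a(z) = (-10 + z)*(2*z) = 2*z*(-10 + z))
906*a((4 - 4)**2) = 906*(2*(4 - 4)**2*(-10 + (4 - 4)**2)) = 906*(2*0**2*(-10 + 0**2)) = 906*(2*0*(-10 + 0)) = 906*(2*0*(-10)) = 906*0 = 0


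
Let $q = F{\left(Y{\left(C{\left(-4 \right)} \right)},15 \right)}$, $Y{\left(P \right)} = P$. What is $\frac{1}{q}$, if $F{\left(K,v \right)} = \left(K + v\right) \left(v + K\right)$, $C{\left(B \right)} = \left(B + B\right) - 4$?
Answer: $\frac{1}{9} \approx 0.11111$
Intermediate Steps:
$C{\left(B \right)} = -4 + 2 B$ ($C{\left(B \right)} = 2 B - 4 = -4 + 2 B$)
$F{\left(K,v \right)} = \left(K + v\right)^{2}$ ($F{\left(K,v \right)} = \left(K + v\right) \left(K + v\right) = \left(K + v\right)^{2}$)
$q = 9$ ($q = \left(\left(-4 + 2 \left(-4\right)\right) + 15\right)^{2} = \left(\left(-4 - 8\right) + 15\right)^{2} = \left(-12 + 15\right)^{2} = 3^{2} = 9$)
$\frac{1}{q} = \frac{1}{9}$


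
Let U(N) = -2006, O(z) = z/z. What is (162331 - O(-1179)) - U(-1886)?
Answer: 164336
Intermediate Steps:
O(z) = 1
(162331 - O(-1179)) - U(-1886) = (162331 - 1*1) - 1*(-2006) = (162331 - 1) + 2006 = 162330 + 2006 = 164336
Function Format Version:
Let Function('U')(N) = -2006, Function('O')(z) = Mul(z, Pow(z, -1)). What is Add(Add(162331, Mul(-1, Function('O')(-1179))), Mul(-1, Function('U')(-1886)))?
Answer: 164336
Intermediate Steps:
Function('O')(z) = 1
Add(Add(162331, Mul(-1, Function('O')(-1179))), Mul(-1, Function('U')(-1886))) = Add(Add(162331, Mul(-1, 1)), Mul(-1, -2006)) = Add(Add(162331, -1), 2006) = Add(162330, 2006) = 164336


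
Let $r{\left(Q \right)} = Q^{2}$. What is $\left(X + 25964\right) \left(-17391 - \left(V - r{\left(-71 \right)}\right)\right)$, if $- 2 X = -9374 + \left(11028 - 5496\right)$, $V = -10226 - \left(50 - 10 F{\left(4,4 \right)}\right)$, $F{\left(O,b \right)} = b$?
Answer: $-58948890$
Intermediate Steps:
$V = -10236$ ($V = -10226 - \left(50 - 40\right) = -10226 - 10 = -10236$)
$X = 1921$ ($X = - \frac{-9374 + \left(11028 - 5496\right)}{2} = - \frac{-9374 + 5532}{2} = \left(- \frac{1}{2}\right) \left(-3842\right) = 1921$)
$\left(X + 25964\right) \left(-17391 - \left(V - r{\left(-71 \right)}\right)\right) = \left(1921 + 25964\right) \left(-17391 + \left(\left(-71\right)^{2} - -10236\right)\right) = 27885 \left(-17391 + \left(5041 + 10236\right)\right) = 27885 \left(-17391 + 15277\right) = 27885 \left(-2114\right) = -58948890$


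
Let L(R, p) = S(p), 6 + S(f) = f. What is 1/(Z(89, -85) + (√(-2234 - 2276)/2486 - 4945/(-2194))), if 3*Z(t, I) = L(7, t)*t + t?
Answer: 41131980130758/102593600806792141 - 271970434*I*√4510/4206337633078477781 ≈ 0.00040092 - 4.3422e-9*I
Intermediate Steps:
S(f) = -6 + f
L(R, p) = -6 + p
Z(t, I) = t/3 + t*(-6 + t)/3 (Z(t, I) = ((-6 + t)*t + t)/3 = (t*(-6 + t) + t)/3 = (t + t*(-6 + t))/3 = t/3 + t*(-6 + t)/3)
1/(Z(89, -85) + (√(-2234 - 2276)/2486 - 4945/(-2194))) = 1/((⅓)*89*(-5 + 89) + (√(-2234 - 2276)/2486 - 4945/(-2194))) = 1/((⅓)*89*84 + (√(-4510)*(1/2486) - 4945*(-1/2194))) = 1/(2492 + ((I*√4510)*(1/2486) + 4945/2194)) = 1/(2492 + (I*√4510/2486 + 4945/2194)) = 1/(2492 + (4945/2194 + I*√4510/2486)) = 1/(5472393/2194 + I*√4510/2486)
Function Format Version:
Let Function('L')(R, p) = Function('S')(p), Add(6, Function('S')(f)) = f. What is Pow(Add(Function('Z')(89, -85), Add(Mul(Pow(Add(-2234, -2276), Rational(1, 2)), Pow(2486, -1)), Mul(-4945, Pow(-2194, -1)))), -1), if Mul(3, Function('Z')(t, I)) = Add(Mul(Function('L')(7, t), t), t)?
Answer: Add(Rational(41131980130758, 102593600806792141), Mul(Rational(-271970434, 4206337633078477781), I, Pow(4510, Rational(1, 2)))) ≈ Add(0.00040092, Mul(-4.3422e-9, I))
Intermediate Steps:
Function('S')(f) = Add(-6, f)
Function('L')(R, p) = Add(-6, p)
Function('Z')(t, I) = Add(Mul(Rational(1, 3), t), Mul(Rational(1, 3), t, Add(-6, t))) (Function('Z')(t, I) = Mul(Rational(1, 3), Add(Mul(Add(-6, t), t), t)) = Mul(Rational(1, 3), Add(Mul(t, Add(-6, t)), t)) = Mul(Rational(1, 3), Add(t, Mul(t, Add(-6, t)))) = Add(Mul(Rational(1, 3), t), Mul(Rational(1, 3), t, Add(-6, t))))
Pow(Add(Function('Z')(89, -85), Add(Mul(Pow(Add(-2234, -2276), Rational(1, 2)), Pow(2486, -1)), Mul(-4945, Pow(-2194, -1)))), -1) = Pow(Add(Mul(Rational(1, 3), 89, Add(-5, 89)), Add(Mul(Pow(Add(-2234, -2276), Rational(1, 2)), Pow(2486, -1)), Mul(-4945, Pow(-2194, -1)))), -1) = Pow(Add(Mul(Rational(1, 3), 89, 84), Add(Mul(Pow(-4510, Rational(1, 2)), Rational(1, 2486)), Mul(-4945, Rational(-1, 2194)))), -1) = Pow(Add(2492, Add(Mul(Mul(I, Pow(4510, Rational(1, 2))), Rational(1, 2486)), Rational(4945, 2194))), -1) = Pow(Add(2492, Add(Mul(Rational(1, 2486), I, Pow(4510, Rational(1, 2))), Rational(4945, 2194))), -1) = Pow(Add(2492, Add(Rational(4945, 2194), Mul(Rational(1, 2486), I, Pow(4510, Rational(1, 2))))), -1) = Pow(Add(Rational(5472393, 2194), Mul(Rational(1, 2486), I, Pow(4510, Rational(1, 2)))), -1)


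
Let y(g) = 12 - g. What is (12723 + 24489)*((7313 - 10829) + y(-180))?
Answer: -123692688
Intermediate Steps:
(12723 + 24489)*((7313 - 10829) + y(-180)) = (12723 + 24489)*((7313 - 10829) + (12 - 1*(-180))) = 37212*(-3516 + (12 + 180)) = 37212*(-3516 + 192) = 37212*(-3324) = -123692688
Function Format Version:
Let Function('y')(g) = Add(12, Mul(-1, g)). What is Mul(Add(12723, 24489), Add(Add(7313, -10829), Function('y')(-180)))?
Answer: -123692688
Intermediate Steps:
Mul(Add(12723, 24489), Add(Add(7313, -10829), Function('y')(-180))) = Mul(Add(12723, 24489), Add(Add(7313, -10829), Add(12, Mul(-1, -180)))) = Mul(37212, Add(-3516, Add(12, 180))) = Mul(37212, Add(-3516, 192)) = Mul(37212, -3324) = -123692688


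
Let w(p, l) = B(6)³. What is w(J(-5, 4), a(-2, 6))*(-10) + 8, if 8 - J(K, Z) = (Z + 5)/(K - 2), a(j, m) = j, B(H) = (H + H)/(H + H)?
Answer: -2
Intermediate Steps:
B(H) = 1 (B(H) = (2*H)/((2*H)) = (2*H)*(1/(2*H)) = 1)
J(K, Z) = 8 - (5 + Z)/(-2 + K) (J(K, Z) = 8 - (Z + 5)/(K - 2) = 8 - (5 + Z)/(-2 + K))
w(p, l) = 1 (w(p, l) = 1³ = 1)
w(J(-5, 4), a(-2, 6))*(-10) + 8 = 1*(-10) + 8 = -10 + 8 = -2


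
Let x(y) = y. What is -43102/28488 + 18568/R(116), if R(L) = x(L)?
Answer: 65495669/413076 ≈ 158.56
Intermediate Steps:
R(L) = L
-43102/28488 + 18568/R(116) = -43102/28488 + 18568/116 = -43102*1/28488 + 18568*(1/116) = -21551/14244 + 4642/29 = 65495669/413076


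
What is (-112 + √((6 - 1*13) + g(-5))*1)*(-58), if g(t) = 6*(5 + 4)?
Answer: 6496 - 58*√47 ≈ 6098.4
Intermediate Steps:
g(t) = 54 (g(t) = 6*9 = 54)
(-112 + √((6 - 1*13) + g(-5))*1)*(-58) = (-112 + √((6 - 1*13) + 54)*1)*(-58) = (-112 + √((6 - 13) + 54)*1)*(-58) = (-112 + √(-7 + 54)*1)*(-58) = (-112 + √47*1)*(-58) = (-112 + √47)*(-58) = 6496 - 58*√47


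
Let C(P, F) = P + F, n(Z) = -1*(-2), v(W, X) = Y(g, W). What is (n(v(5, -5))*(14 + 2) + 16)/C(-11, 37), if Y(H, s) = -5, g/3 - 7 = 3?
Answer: 24/13 ≈ 1.8462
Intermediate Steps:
g = 30 (g = 21 + 3*3 = 21 + 9 = 30)
v(W, X) = -5
n(Z) = 2
C(P, F) = F + P
(n(v(5, -5))*(14 + 2) + 16)/C(-11, 37) = (2*(14 + 2) + 16)/(37 - 11) = (2*16 + 16)/26 = (32 + 16)*(1/26) = 48*(1/26) = 24/13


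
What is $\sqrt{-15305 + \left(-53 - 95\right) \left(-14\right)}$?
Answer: $i \sqrt{13233} \approx 115.03 i$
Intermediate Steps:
$\sqrt{-15305 + \left(-53 - 95\right) \left(-14\right)} = \sqrt{-15305 - -2072} = \sqrt{-15305 + 2072} = \sqrt{-13233} = i \sqrt{13233}$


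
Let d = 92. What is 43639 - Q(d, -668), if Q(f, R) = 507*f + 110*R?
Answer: 70475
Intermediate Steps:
Q(f, R) = 110*R + 507*f
43639 - Q(d, -668) = 43639 - (110*(-668) + 507*92) = 43639 - (-73480 + 46644) = 43639 - 1*(-26836) = 43639 + 26836 = 70475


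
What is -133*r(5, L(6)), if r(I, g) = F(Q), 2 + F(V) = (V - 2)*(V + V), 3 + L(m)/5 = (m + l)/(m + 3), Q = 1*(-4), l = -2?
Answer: -6118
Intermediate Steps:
Q = -4
L(m) = -15 + 5*(-2 + m)/(3 + m) (L(m) = -15 + 5*((m - 2)/(m + 3)) = -15 + 5*((-2 + m)/(3 + m)) = -15 + 5*(-2 + m)/(3 + m))
F(V) = -2 + 2*V*(-2 + V) (F(V) = -2 + (V - 2)*(V + V) = -2 + (-2 + V)*(2*V) = -2 + 2*V*(-2 + V))
r(I, g) = 46 (r(I, g) = -2 - 4*(-4) + 2*(-4)**2 = -2 + 16 + 2*16 = -2 + 16 + 32 = 46)
-133*r(5, L(6)) = -133*46 = -6118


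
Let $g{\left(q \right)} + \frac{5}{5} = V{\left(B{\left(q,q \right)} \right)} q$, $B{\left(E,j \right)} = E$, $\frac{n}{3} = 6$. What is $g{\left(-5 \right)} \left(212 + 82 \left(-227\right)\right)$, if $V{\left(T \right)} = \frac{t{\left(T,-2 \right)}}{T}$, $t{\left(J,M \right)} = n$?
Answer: $-312834$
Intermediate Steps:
$n = 18$ ($n = 3 \cdot 6 = 18$)
$t{\left(J,M \right)} = 18$
$V{\left(T \right)} = \frac{18}{T}$
$g{\left(q \right)} = 17$ ($g{\left(q \right)} = -1 + \frac{18}{q} q = -1 + 18 = 17$)
$g{\left(-5 \right)} \left(212 + 82 \left(-227\right)\right) = 17 \left(212 + 82 \left(-227\right)\right) = 17 \left(212 - 18614\right) = 17 \left(-18402\right) = -312834$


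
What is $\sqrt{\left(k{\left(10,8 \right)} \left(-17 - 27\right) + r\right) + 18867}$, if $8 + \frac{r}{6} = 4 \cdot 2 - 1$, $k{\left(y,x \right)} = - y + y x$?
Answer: $\sqrt{15781} \approx 125.62$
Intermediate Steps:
$k{\left(y,x \right)} = - y + x y$
$r = -6$ ($r = -48 + 6 \left(4 \cdot 2 - 1\right) = -48 + 6 \left(8 - 1\right) = -48 + 6 \cdot 7 = -48 + 42 = -6$)
$\sqrt{\left(k{\left(10,8 \right)} \left(-17 - 27\right) + r\right) + 18867} = \sqrt{\left(10 \left(-1 + 8\right) \left(-17 - 27\right) - 6\right) + 18867} = \sqrt{\left(10 \cdot 7 \left(-44\right) - 6\right) + 18867} = \sqrt{\left(70 \left(-44\right) - 6\right) + 18867} = \sqrt{\left(-3080 - 6\right) + 18867} = \sqrt{-3086 + 18867} = \sqrt{15781}$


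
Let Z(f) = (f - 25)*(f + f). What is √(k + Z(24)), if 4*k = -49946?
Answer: I*√50138/2 ≈ 111.96*I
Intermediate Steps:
k = -24973/2 (k = (¼)*(-49946) = -24973/2 ≈ -12487.)
Z(f) = 2*f*(-25 + f) (Z(f) = (-25 + f)*(2*f) = 2*f*(-25 + f))
√(k + Z(24)) = √(-24973/2 + 2*24*(-25 + 24)) = √(-24973/2 + 2*24*(-1)) = √(-24973/2 - 48) = √(-25069/2) = I*√50138/2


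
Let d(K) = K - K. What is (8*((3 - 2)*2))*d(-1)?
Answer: 0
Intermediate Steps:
d(K) = 0
(8*((3 - 2)*2))*d(-1) = (8*((3 - 2)*2))*0 = (8*(1*2))*0 = (8*2)*0 = 16*0 = 0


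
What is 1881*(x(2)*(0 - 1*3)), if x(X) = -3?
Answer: 16929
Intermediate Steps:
1881*(x(2)*(0 - 1*3)) = 1881*(-3*(0 - 1*3)) = 1881*(-3*(0 - 3)) = 1881*(-3*(-3)) = 1881*9 = 16929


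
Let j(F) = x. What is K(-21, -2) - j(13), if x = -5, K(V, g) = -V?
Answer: 26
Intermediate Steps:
j(F) = -5
K(-21, -2) - j(13) = -1*(-21) - 1*(-5) = 21 + 5 = 26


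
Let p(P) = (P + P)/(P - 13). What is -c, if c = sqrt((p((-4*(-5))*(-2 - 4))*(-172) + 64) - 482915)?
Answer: -I*sqrt(8546641579)/133 ≈ -695.1*I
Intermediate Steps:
p(P) = 2*P/(-13 + P) (p(P) = (2*P)/(-13 + P) = 2*P/(-13 + P))
c = I*sqrt(8546641579)/133 (c = sqrt(((2*((-4*(-5))*(-2 - 4))/(-13 + (-4*(-5))*(-2 - 4)))*(-172) + 64) - 482915) = sqrt(((2*(20*(-6))/(-13 + 20*(-6)))*(-172) + 64) - 482915) = sqrt(((2*(-120)/(-13 - 120))*(-172) + 64) - 482915) = sqrt(((2*(-120)/(-133))*(-172) + 64) - 482915) = sqrt(((2*(-120)*(-1/133))*(-172) + 64) - 482915) = sqrt(((240/133)*(-172) + 64) - 482915) = sqrt((-41280/133 + 64) - 482915) = sqrt(-32768/133 - 482915) = sqrt(-64260463/133) = I*sqrt(8546641579)/133 ≈ 695.1*I)
-c = -I*sqrt(8546641579)/133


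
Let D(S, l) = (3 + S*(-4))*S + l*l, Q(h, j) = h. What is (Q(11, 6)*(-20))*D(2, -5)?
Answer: -3300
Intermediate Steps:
D(S, l) = l² + S*(3 - 4*S) (D(S, l) = (3 - 4*S)*S + l² = S*(3 - 4*S) + l² = l² + S*(3 - 4*S))
(Q(11, 6)*(-20))*D(2, -5) = (11*(-20))*((-5)² - 4*2² + 3*2) = -220*(25 - 4*4 + 6) = -220*(25 - 16 + 6) = -220*15 = -3300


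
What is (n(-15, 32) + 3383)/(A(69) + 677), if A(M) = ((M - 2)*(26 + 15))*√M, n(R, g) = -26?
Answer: -2272689/520216292 + 9221679*√69/520216292 ≈ 0.14288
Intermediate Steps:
A(M) = √M*(-82 + 41*M) (A(M) = ((-2 + M)*41)*√M = (-82 + 41*M)*√M = √M*(-82 + 41*M))
(n(-15, 32) + 3383)/(A(69) + 677) = (-26 + 3383)/(41*√69*(-2 + 69) + 677) = 3357/(41*√69*67 + 677) = 3357/(2747*√69 + 677) = 3357/(677 + 2747*√69)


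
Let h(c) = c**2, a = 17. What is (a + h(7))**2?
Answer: 4356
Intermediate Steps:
(a + h(7))**2 = (17 + 7**2)**2 = (17 + 49)**2 = 66**2 = 4356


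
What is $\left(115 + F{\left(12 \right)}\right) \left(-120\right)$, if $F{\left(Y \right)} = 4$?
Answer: $-14280$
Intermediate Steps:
$\left(115 + F{\left(12 \right)}\right) \left(-120\right) = \left(115 + 4\right) \left(-120\right) = 119 \left(-120\right) = -14280$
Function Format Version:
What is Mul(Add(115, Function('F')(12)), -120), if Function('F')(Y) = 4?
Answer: -14280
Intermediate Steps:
Mul(Add(115, Function('F')(12)), -120) = Mul(Add(115, 4), -120) = Mul(119, -120) = -14280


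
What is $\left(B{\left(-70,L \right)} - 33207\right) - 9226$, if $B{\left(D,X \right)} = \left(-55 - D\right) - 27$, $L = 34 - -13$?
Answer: $-42445$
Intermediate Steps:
$L = 47$ ($L = 34 + 13 = 47$)
$B{\left(D,X \right)} = -82 - D$
$\left(B{\left(-70,L \right)} - 33207\right) - 9226 = \left(\left(-82 - -70\right) - 33207\right) - 9226 = \left(\left(-82 + 70\right) - 33207\right) - 9226 = \left(-12 - 33207\right) - 9226 = -33219 - 9226 = -42445$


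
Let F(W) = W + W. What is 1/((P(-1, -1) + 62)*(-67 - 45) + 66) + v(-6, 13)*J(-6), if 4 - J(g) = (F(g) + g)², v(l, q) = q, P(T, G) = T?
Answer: -28146561/6766 ≈ -4160.0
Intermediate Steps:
F(W) = 2*W
J(g) = 4 - 9*g² (J(g) = 4 - (2*g + g)² = 4 - (3*g)² = 4 - 9*g²)
1/((P(-1, -1) + 62)*(-67 - 45) + 66) + v(-6, 13)*J(-6) = 1/((-1 + 62)*(-67 - 45) + 66) + 13*(4 - 9*(-6)²) = 1/(61*(-112) + 66) + 13*(4 - 9*36) = 1/(-6832 + 66) + 13*(4 - 324) = 1/(-6766) + 13*(-320) = -1/6766 - 4160 = -28146561/6766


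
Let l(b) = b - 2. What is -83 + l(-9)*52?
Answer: -655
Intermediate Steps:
l(b) = -2 + b
-83 + l(-9)*52 = -83 + (-2 - 9)*52 = -83 - 11*52 = -83 - 572 = -655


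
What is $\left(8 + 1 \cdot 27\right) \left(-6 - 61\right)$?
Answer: $-2345$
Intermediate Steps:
$\left(8 + 1 \cdot 27\right) \left(-6 - 61\right) = \left(8 + 27\right) \left(-67\right) = 35 \left(-67\right) = -2345$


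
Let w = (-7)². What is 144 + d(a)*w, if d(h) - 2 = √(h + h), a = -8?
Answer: 242 + 196*I ≈ 242.0 + 196.0*I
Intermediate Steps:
w = 49
d(h) = 2 + √2*√h (d(h) = 2 + √(h + h) = 2 + √(2*h) = 2 + √2*√h)
144 + d(a)*w = 144 + (2 + √2*√(-8))*49 = 144 + (2 + √2*(2*I*√2))*49 = 144 + (2 + 4*I)*49 = 144 + (98 + 196*I) = 242 + 196*I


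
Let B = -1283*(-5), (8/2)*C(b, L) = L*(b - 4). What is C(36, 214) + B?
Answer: 8127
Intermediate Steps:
C(b, L) = L*(-4 + b)/4 (C(b, L) = (L*(b - 4))/4 = (L*(-4 + b))/4 = L*(-4 + b)/4)
B = 6415
C(36, 214) + B = (¼)*214*(-4 + 36) + 6415 = (¼)*214*32 + 6415 = 1712 + 6415 = 8127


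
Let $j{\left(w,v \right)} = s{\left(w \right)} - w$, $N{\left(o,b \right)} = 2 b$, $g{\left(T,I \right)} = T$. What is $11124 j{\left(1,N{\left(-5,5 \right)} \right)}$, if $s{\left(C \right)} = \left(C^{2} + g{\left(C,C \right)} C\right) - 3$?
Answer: $-22248$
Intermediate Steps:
$s{\left(C \right)} = -3 + 2 C^{2}$ ($s{\left(C \right)} = \left(C^{2} + C C\right) - 3 = \left(C^{2} + C^{2}\right) - 3 = 2 C^{2} - 3 = -3 + 2 C^{2}$)
$j{\left(w,v \right)} = -3 - w + 2 w^{2}$ ($j{\left(w,v \right)} = \left(-3 + 2 w^{2}\right) - w = -3 - w + 2 w^{2}$)
$11124 j{\left(1,N{\left(-5,5 \right)} \right)} = 11124 \left(-3 - 1 + 2 \cdot 1^{2}\right) = 11124 \left(-3 - 1 + 2 \cdot 1\right) = 11124 \left(-3 - 1 + 2\right) = 11124 \left(-2\right) = -22248$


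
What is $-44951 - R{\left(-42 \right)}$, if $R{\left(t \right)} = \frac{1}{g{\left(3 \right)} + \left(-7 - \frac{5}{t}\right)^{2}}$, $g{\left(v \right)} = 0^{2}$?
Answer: $- \frac{3754354235}{83521} \approx -44951.0$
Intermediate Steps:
$g{\left(v \right)} = 0$
$R{\left(t \right)} = \frac{1}{\left(-7 - \frac{5}{t}\right)^{2}}$ ($R{\left(t \right)} = \frac{1}{0 + \left(-7 - \frac{5}{t}\right)^{2}} = \frac{1}{\left(-7 - \frac{5}{t}\right)^{2}}$)
$-44951 - R{\left(-42 \right)} = -44951 - \frac{\left(-42\right)^{2}}{\left(5 + 7 \left(-42\right)\right)^{2}} = -44951 - \frac{1764}{\left(5 - 294\right)^{2}} = -44951 - \frac{1764}{83521} = - \frac{3754354235}{83521}$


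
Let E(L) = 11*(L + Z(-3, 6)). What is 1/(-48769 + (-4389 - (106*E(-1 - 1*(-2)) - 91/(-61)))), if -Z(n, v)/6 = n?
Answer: -61/4594123 ≈ -1.3278e-5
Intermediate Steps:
Z(n, v) = -6*n
E(L) = 198 + 11*L (E(L) = 11*(L - 6*(-3)) = 11*(L + 18) = 11*(18 + L) = 198 + 11*L)
1/(-48769 + (-4389 - (106*E(-1 - 1*(-2)) - 91/(-61)))) = 1/(-48769 + (-4389 - (106*(198 + 11*(-1 - 1*(-2))) - 91/(-61)))) = 1/(-48769 + (-4389 - (106*(198 + 11*(-1 + 2)) - 91*(-1/61)))) = 1/(-48769 + (-4389 - (106*(198 + 11*1) + 91/61))) = 1/(-48769 + (-4389 - (106*(198 + 11) + 91/61))) = 1/(-48769 + (-4389 - (106*209 + 91/61))) = 1/(-48769 + (-4389 - (22154 + 91/61))) = 1/(-48769 + (-4389 - 1*1351485/61)) = 1/(-48769 + (-4389 - 1351485/61)) = 1/(-48769 - 1619214/61) = 1/(-4594123/61) = -61/4594123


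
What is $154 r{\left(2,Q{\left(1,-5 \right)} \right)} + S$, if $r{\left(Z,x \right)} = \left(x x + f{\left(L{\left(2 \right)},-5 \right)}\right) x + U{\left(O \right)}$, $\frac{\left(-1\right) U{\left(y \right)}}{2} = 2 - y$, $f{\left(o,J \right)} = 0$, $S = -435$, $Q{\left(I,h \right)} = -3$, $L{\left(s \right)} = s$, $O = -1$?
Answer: $-5517$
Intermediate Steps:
$U{\left(y \right)} = -4 + 2 y$ ($U{\left(y \right)} = - 2 \left(2 - y\right) = -4 + 2 y$)
$r{\left(Z,x \right)} = -6 + x^{3}$ ($r{\left(Z,x \right)} = \left(x x + 0\right) x + \left(-4 + 2 \left(-1\right)\right) = \left(x^{2} + 0\right) x - 6 = x^{2} x - 6 = x^{3} - 6 = -6 + x^{3}$)
$154 r{\left(2,Q{\left(1,-5 \right)} \right)} + S = 154 \left(-6 + \left(-3\right)^{3}\right) - 435 = 154 \left(-6 - 27\right) - 435 = 154 \left(-33\right) - 435 = -5082 - 435 = -5517$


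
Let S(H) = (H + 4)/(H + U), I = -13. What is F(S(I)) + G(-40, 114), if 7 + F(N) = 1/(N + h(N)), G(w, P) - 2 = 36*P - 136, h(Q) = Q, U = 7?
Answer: 11890/3 ≈ 3963.3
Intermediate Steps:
G(w, P) = -134 + 36*P (G(w, P) = 2 + (36*P - 136) = 2 + (-136 + 36*P) = -134 + 36*P)
S(H) = (4 + H)/(7 + H) (S(H) = (H + 4)/(H + 7) = (4 + H)/(7 + H))
F(N) = -7 + 1/(2*N) (F(N) = -7 + 1/(N + N) = -7 + 1/(2*N))
F(S(I)) + G(-40, 114) = (-7 + 1/(2*(((4 - 13)/(7 - 13))))) + (-134 + 36*114) = (-7 + 1/(2*((-9/(-6))))) + (-134 + 4104) = (-7 + 1/(2*((-⅙*(-9))))) + 3970 = (-7 + 1/(2*(3/2))) + 3970 = (-7 + (½)*(⅔)) + 3970 = (-7 + ⅓) + 3970 = -20/3 + 3970 = 11890/3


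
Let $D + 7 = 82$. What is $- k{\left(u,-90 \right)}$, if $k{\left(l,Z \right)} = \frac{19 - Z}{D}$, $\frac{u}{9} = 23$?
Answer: $- \frac{109}{75} \approx -1.4533$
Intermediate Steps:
$D = 75$ ($D = -7 + 82 = 75$)
$u = 207$ ($u = 9 \cdot 23 = 207$)
$k{\left(l,Z \right)} = \frac{19}{75} - \frac{Z}{75}$ ($k{\left(l,Z \right)} = \frac{19 - Z}{75} = \left(19 - Z\right) \frac{1}{75} = \frac{19}{75} - \frac{Z}{75}$)
$- k{\left(u,-90 \right)} = - (\frac{19}{75} - - \frac{6}{5}) = - (\frac{19}{75} + \frac{6}{5}) = \left(-1\right) \frac{109}{75} = - \frac{109}{75}$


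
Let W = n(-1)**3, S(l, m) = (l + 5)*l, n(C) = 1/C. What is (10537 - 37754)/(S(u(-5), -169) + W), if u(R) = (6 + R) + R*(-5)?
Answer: -27217/805 ≈ -33.810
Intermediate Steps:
u(R) = 6 - 4*R (u(R) = (6 + R) - 5*R = 6 - 4*R)
S(l, m) = l*(5 + l) (S(l, m) = (5 + l)*l = l*(5 + l))
W = -1 (W = (1/(-1))**3 = (-1)**3 = -1)
(10537 - 37754)/(S(u(-5), -169) + W) = (10537 - 37754)/((6 - 4*(-5))*(5 + (6 - 4*(-5))) - 1) = -27217/((6 + 20)*(5 + (6 + 20)) - 1) = -27217/(26*(5 + 26) - 1) = -27217/(26*31 - 1) = -27217/(806 - 1) = -27217/805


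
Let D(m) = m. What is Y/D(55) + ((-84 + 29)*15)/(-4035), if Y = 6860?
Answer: 369673/2959 ≈ 124.93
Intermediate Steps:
Y/D(55) + ((-84 + 29)*15)/(-4035) = 6860/55 + ((-84 + 29)*15)/(-4035) = 6860*(1/55) - 55*15*(-1/4035) = 1372/11 - 825*(-1/4035) = 1372/11 + 55/269 = 369673/2959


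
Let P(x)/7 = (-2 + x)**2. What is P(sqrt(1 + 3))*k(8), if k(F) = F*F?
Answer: 0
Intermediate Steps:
P(x) = 7*(-2 + x)**2
k(F) = F**2
P(sqrt(1 + 3))*k(8) = (7*(-2 + sqrt(1 + 3))**2)*8**2 = (7*(-2 + sqrt(4))**2)*64 = (7*(-2 + 2)**2)*64 = (7*0**2)*64 = (7*0)*64 = 0*64 = 0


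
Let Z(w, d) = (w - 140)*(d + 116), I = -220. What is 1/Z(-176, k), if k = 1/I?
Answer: -55/2016001 ≈ -2.7282e-5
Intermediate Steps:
k = -1/220 (k = 1/(-220) = -1/220 ≈ -0.0045455)
Z(w, d) = (-140 + w)*(116 + d)
1/Z(-176, k) = 1/(-16240 - 140*(-1/220) + 116*(-176) - 1/220*(-176)) = 1/(-16240 + 7/11 - 20416 + ⅘) = 1/(-2016001/55) = -55/2016001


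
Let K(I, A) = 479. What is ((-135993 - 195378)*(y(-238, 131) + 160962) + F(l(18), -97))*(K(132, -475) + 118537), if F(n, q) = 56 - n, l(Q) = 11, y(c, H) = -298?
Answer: -6336339275825784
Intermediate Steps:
((-135993 - 195378)*(y(-238, 131) + 160962) + F(l(18), -97))*(K(132, -475) + 118537) = ((-135993 - 195378)*(-298 + 160962) + (56 - 1*11))*(479 + 118537) = (-331371*160664 + (56 - 11))*119016 = (-53239390344 + 45)*119016 = -53239390299*119016 = -6336339275825784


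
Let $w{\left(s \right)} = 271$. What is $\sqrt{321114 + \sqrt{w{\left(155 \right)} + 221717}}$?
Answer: $\sqrt{321114 + 2 \sqrt{55497}} \approx 567.08$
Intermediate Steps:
$\sqrt{321114 + \sqrt{w{\left(155 \right)} + 221717}} = \sqrt{321114 + \sqrt{271 + 221717}} = \sqrt{321114 + \sqrt{221988}} = \sqrt{321114 + 2 \sqrt{55497}}$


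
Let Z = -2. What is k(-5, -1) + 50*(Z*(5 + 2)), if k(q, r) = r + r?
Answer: -702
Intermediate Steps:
k(q, r) = 2*r
k(-5, -1) + 50*(Z*(5 + 2)) = 2*(-1) + 50*(-2*(5 + 2)) = -2 + 50*(-2*7) = -2 + 50*(-14) = -2 - 700 = -702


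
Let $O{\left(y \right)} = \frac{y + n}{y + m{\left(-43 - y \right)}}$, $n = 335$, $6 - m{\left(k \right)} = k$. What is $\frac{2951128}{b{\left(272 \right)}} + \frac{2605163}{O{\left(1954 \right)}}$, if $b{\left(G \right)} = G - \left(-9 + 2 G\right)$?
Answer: $\frac{901471518547}{200669} \approx 4.4923 \cdot 10^{6}$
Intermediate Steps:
$m{\left(k \right)} = 6 - k$
$b{\left(G \right)} = 9 - G$ ($b{\left(G \right)} = G - \left(-9 + 2 G\right) = 9 - G$)
$O{\left(y \right)} = \frac{335 + y}{49 + 2 y}$ ($O{\left(y \right)} = \frac{y + 335}{y - \left(-49 - y\right)} = \frac{335 + y}{y + \left(6 + \left(43 + y\right)\right)} = \frac{335 + y}{y + \left(49 + y\right)} = \frac{335 + y}{49 + 2 y}$)
$\frac{2951128}{b{\left(272 \right)}} + \frac{2605163}{O{\left(1954 \right)}} = \frac{2951128}{9 - 272} + \frac{2605163}{\frac{1}{49 + 2 \cdot 1954} \left(335 + 1954\right)} = \frac{2951128}{9 - 272} + \frac{2605163}{\frac{1}{49 + 3908} \cdot 2289} = \frac{2951128}{-263} + \frac{2605163}{\frac{1}{3957} \cdot 2289} = 2951128 \left(- \frac{1}{263}\right) + \frac{2605163}{\frac{1}{3957} \cdot 2289} = - \frac{2951128}{263} + \frac{2605163}{\frac{763}{1319}} = - \frac{2951128}{263} + 2605163 \cdot \frac{1319}{763} = - \frac{2951128}{263} + \frac{3436209997}{763} = \frac{901471518547}{200669}$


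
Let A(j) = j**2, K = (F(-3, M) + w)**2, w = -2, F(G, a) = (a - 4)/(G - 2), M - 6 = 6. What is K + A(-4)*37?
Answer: 15124/25 ≈ 604.96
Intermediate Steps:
M = 12 (M = 6 + 6 = 12)
F(G, a) = (-4 + a)/(-2 + G)
K = 324/25 (K = ((-4 + 12)/(-2 - 3) - 2)**2 = (8/(-5) - 2)**2 = (-1/5*8 - 2)**2 = (-8/5 - 2)**2 = (-18/5)**2 = 324/25 ≈ 12.960)
K + A(-4)*37 = 324/25 + (-4)**2*37 = 324/25 + 16*37 = 324/25 + 592 = 15124/25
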